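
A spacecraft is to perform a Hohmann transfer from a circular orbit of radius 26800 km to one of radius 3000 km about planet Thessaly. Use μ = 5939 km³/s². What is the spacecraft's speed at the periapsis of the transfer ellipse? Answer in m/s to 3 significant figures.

The Hohmann ellipse has a_t = (r₁ + r₂)/2 = 14900 km.
At periapsis, r = 3000 km.
From the vis-viva equation, v = √[μ(2/r − 1/a_t)] = 1.887 km/s.

v = 1890 m/s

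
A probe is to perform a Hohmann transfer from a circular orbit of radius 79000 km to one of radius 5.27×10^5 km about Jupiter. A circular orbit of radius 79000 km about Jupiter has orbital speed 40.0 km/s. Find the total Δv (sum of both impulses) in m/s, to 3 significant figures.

Δv = 20300 m/s

From the circular-orbit relation v² = μ/r at r = 79000 km: μ = v²r = (40.0)² × 79000 = 1.26400×10^8 km³/s².
Semi-major axis of the transfer orbit: a_t = (79000 + 5.270×10^5)/2 = 3.030×10^5 km.
At r₁ the circular-orbit speed is v₁ = √(μ/r₁) = 40.00 km/s.
Transfer-orbit speed at r₁ (v² = μ(2/r − 1/a)): v_p = √[μ(2/r₁ − 1/a_t)] = 52.75 km/s.
First burn Δv₁ = |v_p − v₁| = 12.75 km/s.
At r₂, v₂ = √(μ/r₂) = 15.487 km/s.
Transfer-orbit speed at r₂: v_a = √[μ(2/r₂ − 1/a_t)] = 7.9079 km/s.
Second burn Δv₂ = |v₂ − v_a| = 7.579 km/s.
Δv = Δv₁ + Δv₂ = 12.75 + 7.579 = 20.33 km/s.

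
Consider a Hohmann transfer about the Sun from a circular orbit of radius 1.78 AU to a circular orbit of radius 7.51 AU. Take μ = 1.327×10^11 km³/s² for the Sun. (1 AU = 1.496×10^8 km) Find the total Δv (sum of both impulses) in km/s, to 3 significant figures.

Δv = 10.2 km/s

In km: r₁ = 1.78 × 1.496×10^8 = 2.66288×10^8 km; r₂ = 7.51 × 1.496×10^8 = 1.123496×10^9 km.
The Hohmann ellipse has a_t = (r₁ + r₂)/2 = 6.94892×10^8 km.
Circular speed at r₁: v₁ = √(μ/r₁) = √(1.327×10^11/2.66288×10^8) = 22.32337 km/s.
On the transfer ellipse at r₁, v² = μ(2/r − 1/a) gives v_p = √[μ(2/r₁ − 1/a_t)] = 28.38486 km/s.
First burn Δv₁ = |v_p − v₁| = 6.061 km/s.
Circular speed at r₂: v₂ = √(μ/r₂) = 10.868 km/s.
Transfer-orbit speed at r₂: v_a = √[μ(2/r₂ − 1/a_t)] = 6.7277 km/s.
Second burn Δv₂ = |v₂ − v_a| = 4.140 km/s.
Total Δv = Δv₁ + Δv₂ = 10.20 km/s.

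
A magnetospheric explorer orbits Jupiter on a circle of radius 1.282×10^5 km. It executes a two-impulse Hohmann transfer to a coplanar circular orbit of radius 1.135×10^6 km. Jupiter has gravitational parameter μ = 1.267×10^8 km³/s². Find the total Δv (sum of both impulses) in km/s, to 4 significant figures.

Δv = 16.51 km/s

The Hohmann ellipse has a_t = (r₁ + r₂)/2 = 6.316×10^5 km.
Circular speed at r₁: v₁ = √(μ/r₁) = √(1.267×10^8/1.282×10^5) = 31.4372 km/s.
On the transfer ellipse at r₁, vis-viva equation gives v_p = √[μ(2/r₁ − 1/a_t)] = 42.1426 km/s.
First burn Δv₁ = |v_p − v₁| = 10.705 km/s.
Circular speed at r₂: v₂ = √(μ/r₂) = 10.5655 km/s.
Transfer-orbit speed at r₂: v_a = √[μ(2/r₂ − 1/a_t)] = 4.76007 km/s.
Second burn Δv₂ = |v₂ − v_a| = 5.8054 km/s.
Total Δv = Δv₁ + Δv₂ = 16.51 km/s.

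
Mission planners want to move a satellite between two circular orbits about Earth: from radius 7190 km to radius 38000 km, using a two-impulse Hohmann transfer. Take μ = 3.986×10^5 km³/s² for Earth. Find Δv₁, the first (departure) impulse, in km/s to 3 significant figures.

Δv₁ = 2.21 km/s

Semi-major axis of the transfer orbit: a_t = (7190 + 38000)/2 = 22595 km.
Circular speed at r = 7190 km: v_c = √(μ/r) = 7.446 km/s.
Transfer-orbit speed at the same r (vis-viva, a = a_t): v_t = √[μ(2/r − 1/a_t)] = 9.656 km/s.
Δv₁ = |v_t − v_c| = |9.656 − 7.446| = 2.210 km/s.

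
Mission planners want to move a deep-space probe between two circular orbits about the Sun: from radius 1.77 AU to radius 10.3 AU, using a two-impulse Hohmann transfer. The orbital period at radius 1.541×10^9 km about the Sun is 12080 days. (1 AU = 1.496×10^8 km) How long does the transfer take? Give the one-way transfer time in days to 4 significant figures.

t = 2709 days

From Kepler's third law T² = 4π²r³/μ at r = 1.541×10^9 km, T = 12080 days = 12080 × 86400 s = 1.043712×10^9 s: μ = 4π²r³/T² = 1.32619×10^11 km³/s².
In km: r₁ = 1.77 × 1.496×10^8 = 2.64792×10^8 km; r₂ = 10.3 × 1.496×10^8 = 1.54088×10^9 km.
The Hohmann ellipse has a_t = (r₁ + r₂)/2 = 9.02836×10^8 km.
Transfer time t = π√(a_t³/μ) = π√((9.02836×10^8)³ / 1.32619×10^11) = 2.3402×10^8 s.
Converting: 2.3402×10^8 s ÷ 86400 s/day = 2709 days.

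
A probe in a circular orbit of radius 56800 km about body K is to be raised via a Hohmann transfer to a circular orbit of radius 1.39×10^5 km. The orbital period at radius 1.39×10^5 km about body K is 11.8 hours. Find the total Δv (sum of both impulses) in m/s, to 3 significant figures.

Δv = 11100 m/s

From Kepler's third law T² = 4π²r³/μ at r = 1.39×10^5 km, T = 11.8 hours = 11.8 × 3600 s = 42480 s: μ = 4π²r³/T² = 5.87537×10^7 km³/s².
Transfer-ellipse semi-major axis a_t = (r₁ + r₂)/2 = (56800 + 1.390×10^5)/2 = 97900 km.
Circular speed at r₁: v₁ = √(μ/r₁) = √(5.87537×10^7/56800) = 32.162 km/s.
Transfer-orbit speed at r₁ (vis-viva): v_p = √[μ(2/r₁ − 1/a_t)] = 38.323 km/s.
First burn Δv₁ = |v_p − v₁| = 6.161 km/s.
Circular speed at r₂: v₂ = √(μ/r₂) = 20.559 km/s.
Transfer-orbit speed at r₂: v_a = √[μ(2/r₂ − 1/a_t)] = 15.660 km/s.
Second burn Δv₂ = |v₂ − v_a| = 4.899 km/s.
Δv = Δv₁ + Δv₂ = 6.161 + 4.899 = 11.06 km/s.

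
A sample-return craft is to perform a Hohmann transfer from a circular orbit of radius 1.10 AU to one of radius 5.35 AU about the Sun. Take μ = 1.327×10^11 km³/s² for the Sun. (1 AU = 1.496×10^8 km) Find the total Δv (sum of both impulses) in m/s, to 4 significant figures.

Δv = 13530 m/s

In km: r₁ = 1.10 × 1.496×10^8 = 1.6456×10^8 km; r₂ = 5.35 × 1.496×10^8 = 8.0036×10^8 km.
The Hohmann ellipse has a_t = (r₁ + r₂)/2 = 4.8246×10^8 km.
Circular speed at r₁: v₁ = √(μ/r₁) = √(1.327×10^11/1.6456×10^8) = 28.397 km/s.
Transfer-orbit speed at r₁ (v² = μ(2/r − 1/a)): v_p = √[μ(2/r₁ − 1/a_t)] = 36.575 km/s.
First burn Δv₁ = |v_p − v₁| = 8.178 km/s.
At r₂, v₂ = √(μ/r₂) = 12.876 km/s.
Transfer-orbit speed at r₂: v_a = √[μ(2/r₂ − 1/a_t)] = 7.5201 km/s.
Second burn Δv₂ = |v₂ − v_a| = 5.356 km/s.
Total Δv = Δv₁ + Δv₂ = 13.53 km/s.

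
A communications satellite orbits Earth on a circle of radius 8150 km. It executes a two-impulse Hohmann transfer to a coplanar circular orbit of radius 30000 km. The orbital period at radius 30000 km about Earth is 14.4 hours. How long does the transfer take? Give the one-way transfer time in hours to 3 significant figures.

t = 3.65 hours

From Kepler's third law T² = 4π²r³/μ at r = 30000 km, T = 14.4 hours = 14.4 × 3600 s = 51840 s: μ = 4π²r³/T² = 3.96637×10^5 km³/s².
The Hohmann ellipse has a_t = (r₁ + r₂)/2 = 19075 km.
Transfer time t = π√(a_t³/μ) = π√((19075)³ / 3.96637×10^5) = 13140 s.
Converting: 13140 s ÷ 3600 s/hour = 3.65 hours.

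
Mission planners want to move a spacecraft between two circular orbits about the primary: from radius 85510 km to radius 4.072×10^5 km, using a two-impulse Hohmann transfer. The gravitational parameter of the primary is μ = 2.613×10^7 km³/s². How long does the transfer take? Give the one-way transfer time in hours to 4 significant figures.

t = 20.87 hours

Semi-major axis of the transfer orbit: a_t = (85510 + 4.072×10^5)/2 = 2.46355×10^5 km.
Half the transfer-orbit period gives t = π√(a_t³/μ) = 75149 s.
Converting: 75149 s ÷ 3600 s/hour = 20.87 hours.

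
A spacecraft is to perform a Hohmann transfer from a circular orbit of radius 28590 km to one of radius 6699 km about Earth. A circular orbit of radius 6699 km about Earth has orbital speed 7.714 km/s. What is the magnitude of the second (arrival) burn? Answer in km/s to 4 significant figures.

From the circular-orbit relation v² = μ/r at r = 6699 km: μ = v²r = (7.714)² × 6699 = 3.98629×10^5 km³/s².
The Hohmann ellipse has a_t = (r₁ + r₂)/2 = 17644.5 km.
Circular speed at r = 6699 km: v_c = √(μ/r) = 7.714 km/s.
Vis-viva on the transfer ellipse at r = 6699 km gives v_t = √[μ(2/r − 1/a_t)] = 9.819 km/s.
Δv₂ = |v_t − v_c| = |9.819 − 7.714| = 2.105 km/s.

Δv₂ = 2.105 km/s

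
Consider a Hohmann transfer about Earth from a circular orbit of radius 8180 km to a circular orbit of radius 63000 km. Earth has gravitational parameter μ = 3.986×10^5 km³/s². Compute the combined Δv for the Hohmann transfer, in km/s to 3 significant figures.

Transfer-ellipse semi-major axis a_t = (r₁ + r₂)/2 = (8180 + 63000)/2 = 35590 km.
At r₁ the circular-orbit speed is v₁ = √(μ/r₁) = 6.9806 km/s.
On the transfer ellipse at r₁, v² = μ(2/r − 1/a) gives v_p = √[μ(2/r₁ − 1/a_t)] = 9.2875 km/s.
First burn Δv₁ = |v_p − v₁| = 2.307 km/s.
Circular speed at r₂: v₂ = √(μ/r₂) = 2.515 km/s.
Transfer-orbit speed at r₂: v_a = √[μ(2/r₂ − 1/a_t)] = 1.206 km/s.
Second burn Δv₂ = |v₂ − v_a| = 1.309 km/s.
Total Δv = Δv₁ + Δv₂ = 3.616 km/s.

Δv = 3.62 km/s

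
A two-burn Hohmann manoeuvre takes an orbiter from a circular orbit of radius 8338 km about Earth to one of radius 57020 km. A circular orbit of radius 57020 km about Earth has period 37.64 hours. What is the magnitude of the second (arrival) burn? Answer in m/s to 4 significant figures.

From Kepler's third law T² = 4π²r³/μ at r = 57020 km, T = 37.64 hours = 37.64 × 3600 s = 1.35504×10^5 s: μ = 4π²r³/T² = 3.98600×10^5 km³/s².
Semi-major axis of the transfer orbit: a_t = (8338 + 57020)/2 = 32679 km.
On the circular orbit at r = 57020 km, v_c = √(μ/r) = 2.644 km/s.
Transfer-orbit speed at the same r (vis-viva, a = a_t): v_t = √[μ(2/r − 1/a_t)] = 1.336 km/s.
Δv₂ = |v_t − v_c| = |1.336 − 2.644| = 1.308 km/s.

Δv₂ = 1308 m/s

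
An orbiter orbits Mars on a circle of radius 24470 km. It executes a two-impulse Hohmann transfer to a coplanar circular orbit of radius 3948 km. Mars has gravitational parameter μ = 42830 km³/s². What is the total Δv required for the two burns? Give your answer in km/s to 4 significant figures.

Semi-major axis of the transfer orbit: a_t = (24470 + 3948)/2 = 14209 km.
Circular speed at r₁: v₁ = √(μ/r₁) = √(42830/24470) = 1.32299 km/s.
Transfer-orbit speed at r₁ (vis-viva equation): v_a = √[μ(2/r₁ − 1/a_t)] = 0.697371 km/s.
First burn Δv₁ = |v_a − v₁| = 0.62562 km/s.
Circular speed at r₂: v₂ = √(μ/r₂) = 3.293711 km/s.
Transfer-orbit speed at r₂: v_p = √[μ(2/r₂ − 1/a_t)] = 4.322358 km/s.
Second burn Δv₂ = |v₂ − v_p| = 1.0286 km/s.
Total Δv = Δv₁ + Δv₂ = 1.654 km/s.

Δv = 1.654 km/s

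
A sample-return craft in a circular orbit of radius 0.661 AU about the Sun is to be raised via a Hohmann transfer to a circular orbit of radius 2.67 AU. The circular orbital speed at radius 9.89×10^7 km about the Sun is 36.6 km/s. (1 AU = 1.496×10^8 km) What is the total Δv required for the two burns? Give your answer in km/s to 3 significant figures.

Δv = 16.5 km/s

From the circular-orbit relation v² = μ/r at r = 9.89×10^7 km: μ = v²r = (36.6)² × 9.89×10^7 = 1.32482×10^11 km³/s².
In km: r₁ = 0.661 × 1.496×10^8 = 9.88856×10^7 km; r₂ = 2.67 × 1.496×10^8 = 3.99432×10^8 km.
Semi-major axis of the transfer orbit: a_t = (9.88856×10^7 + 3.99432×10^8)/2 = 2.491588×10^8 km.
At r₁ the circular-orbit speed is v₁ = √(μ/r₁) = 36.6027 km/s.
On the transfer ellipse at r₁, vis-viva gives v_p = √[μ(2/r₁ − 1/a_t)] = 46.3443 km/s.
First burn Δv₁ = |v_p − v₁| = 9.742 km/s.
Circular speed at r₂: v₂ = √(μ/r₂) = 18.212 km/s.
Transfer-orbit speed at r₂: v_a = √[μ(2/r₂ − 1/a_t)] = 11.473 km/s.
Second burn Δv₂ = |v₂ − v_a| = 6.739 km/s.
Total Δv = Δv₁ + Δv₂ = 16.48 km/s.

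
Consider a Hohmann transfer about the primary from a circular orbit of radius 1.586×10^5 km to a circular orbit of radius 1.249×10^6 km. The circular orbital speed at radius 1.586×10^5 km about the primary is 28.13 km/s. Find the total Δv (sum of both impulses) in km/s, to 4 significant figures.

From the circular-orbit relation v² = μ/r at r = 1.586×10^5 km: μ = v²r = (28.13)² × 1.586×10^5 = 1.25500×10^8 km³/s².
Transfer-ellipse semi-major axis a_t = (r₁ + r₂)/2 = (1.586×10^5 + 1.249×10^6)/2 = 7.038×10^5 km.
Circular speed at r₁: v₁ = √(μ/r₁) = √(1.25500×10^8/1.586×10^5) = 28.130 km/s.
On the transfer ellipse at r₁, vis-viva equation gives v_p = √[μ(2/r₁ − 1/a_t)] = 37.474 km/s.
First burn Δv₁ = |v_p − v₁| = 9.344 km/s.
Circular speed at r₂: v₂ = √(μ/r₂) = 10.0240 km/s.
Transfer-orbit speed at r₂: v_a = √[μ(2/r₂ − 1/a_t)] = 4.75847 km/s.
Second burn Δv₂ = |v₂ − v_a| = 5.266 km/s.
Total Δv = Δv₁ + Δv₂ = 14.61 km/s.

Δv = 14.61 km/s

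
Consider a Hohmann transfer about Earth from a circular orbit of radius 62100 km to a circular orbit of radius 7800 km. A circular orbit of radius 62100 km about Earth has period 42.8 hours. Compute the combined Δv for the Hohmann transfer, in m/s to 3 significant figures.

From Kepler's third law T² = 4π²r³/μ at r = 62100 km, T = 42.8 hours = 42.8 × 3600 s = 1.5408×10^5 s: μ = 4π²r³/T² = 3.98237×10^5 km³/s².
Semi-major axis of the transfer orbit: a_t = (62100 + 7800)/2 = 34950 km.
At r₁ the circular-orbit speed is v₁ = √(μ/r₁) = 2.532 km/s.
On the transfer ellipse at r₁, vis-viva equation gives v_a = √[μ(2/r₁ − 1/a_t)] = 1.196 km/s.
First burn Δv₁ = |v_a − v₁| = 1.336 km/s.
At r₂, v₂ = √(μ/r₂) = 7.1454 km/s.
Transfer-orbit speed at r₂: v_p = √[μ(2/r₂ − 1/a_t)] = 9.5246 km/s.
Second burn Δv₂ = |v₂ − v_p| = 2.379 km/s.
Total Δv = Δv₁ + Δv₂ = 3.715 km/s.

Δv = 3720 m/s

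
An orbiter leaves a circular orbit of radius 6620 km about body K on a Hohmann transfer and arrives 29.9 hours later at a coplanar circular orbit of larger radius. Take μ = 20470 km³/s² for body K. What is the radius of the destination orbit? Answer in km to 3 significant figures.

r₂ = 51100 km

Transfer time t = 29.9 hours = 1.0764×10^5 s, and t = π√(a_t³/μ).
So a_t = (μ t²/π²)^(1/3) = (20470 × (1.0764×10^5)² / π²)^(1/3) = 28857 km.
Since a_t = (r₁ + r₂)/2, r₂ = 2a_t − r₁ = 2×28857 − 6620 = 51094 km.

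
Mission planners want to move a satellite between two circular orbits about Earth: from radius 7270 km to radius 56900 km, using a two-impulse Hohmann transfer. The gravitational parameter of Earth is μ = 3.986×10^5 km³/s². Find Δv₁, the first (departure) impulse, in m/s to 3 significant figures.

Δv₁ = 2460 m/s

Semi-major axis of the transfer orbit: a_t = (7270 + 56900)/2 = 32085 km.
Circular speed at r = 7270 km: v_c = √(μ/r) = 7.405 km/s.
Vis-viva on the transfer ellipse at r = 7270 km gives v_t = √[μ(2/r − 1/a_t)] = 9.861 km/s.
Δv₁ = |v_t − v_c| = |9.861 − 7.405| = 2.456 km/s.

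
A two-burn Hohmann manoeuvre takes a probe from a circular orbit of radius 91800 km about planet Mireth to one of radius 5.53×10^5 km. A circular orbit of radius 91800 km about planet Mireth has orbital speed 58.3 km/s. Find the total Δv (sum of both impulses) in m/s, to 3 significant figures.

From the circular-orbit relation v² = μ/r at r = 91800 km: μ = v²r = (58.3)² × 91800 = 3.12018×10^8 km³/s².
Transfer-ellipse semi-major axis a_t = (r₁ + r₂)/2 = (91800 + 5.530×10^5)/2 = 3.224×10^5 km.
Circular speed at r₁: v₁ = √(μ/r₁) = √(3.12018×10^8/91800) = 58.30 km/s.
On the transfer ellipse at r₁, vis-viva equation gives v_p = √[μ(2/r₁ − 1/a_t)] = 76.35 km/s.
First burn Δv₁ = |v_p − v₁| = 18.05 km/s.
Circular speed at r₂: v₂ = √(μ/r₂) = 23.753 km/s.
Transfer-orbit speed at r₂: v_a = √[μ(2/r₂ − 1/a_t)] = 12.675 km/s.
Second burn Δv₂ = |v₂ − v_a| = 11.08 km/s.
Total Δv = Δv₁ + Δv₂ = 29.13 km/s.

Δv = 29100 m/s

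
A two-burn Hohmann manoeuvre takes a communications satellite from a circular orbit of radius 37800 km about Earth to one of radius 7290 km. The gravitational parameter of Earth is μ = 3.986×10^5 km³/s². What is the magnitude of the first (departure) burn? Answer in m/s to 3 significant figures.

Δv₁ = 1400 m/s

The Hohmann ellipse has a_t = (r₁ + r₂)/2 = 22545 km.
On the circular orbit at r = 37800 km, v_c = √(μ/r) = 3.2473 km/s.
Transfer-orbit speed at the same r (vis-viva, a = a_t): v_t = √[μ(2/r − 1/a_t)] = 1.8466 km/s.
Δv₁ = |v_t − v_c| = |1.8466 − 3.2473| = 1.401 km/s.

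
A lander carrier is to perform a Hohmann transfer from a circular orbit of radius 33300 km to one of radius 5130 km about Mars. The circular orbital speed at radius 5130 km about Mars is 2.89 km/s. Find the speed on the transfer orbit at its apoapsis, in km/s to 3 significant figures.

v = 0.586 km/s

From the circular-orbit relation v² = μ/r at r = 5130 km: μ = v²r = (2.89)² × 5130 = 42846.3 km³/s².
Semi-major axis of the transfer orbit: a_t = (33300 + 5130)/2 = 19215 km.
At apoapsis, r = 33300 km.
Applying v² = μ(2/r − 1/a_t): v = 0.5861 km/s.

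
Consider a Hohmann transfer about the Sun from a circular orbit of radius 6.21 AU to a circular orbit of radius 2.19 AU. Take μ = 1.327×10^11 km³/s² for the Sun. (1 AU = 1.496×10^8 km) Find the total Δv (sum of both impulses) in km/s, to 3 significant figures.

Δv = 7.67 km/s

In km: r₁ = 6.21 × 1.496×10^8 = 9.29016×10^8 km; r₂ = 2.19 × 1.496×10^8 = 3.27624×10^8 km.
Transfer-ellipse semi-major axis a_t = (r₁ + r₂)/2 = (9.29016×10^8 + 3.27624×10^8)/2 = 6.2832×10^8 km.
At r₁ the circular-orbit speed is v₁ = √(μ/r₁) = 11.9515 km/s.
On the transfer ellipse at r₁, v² = μ(2/r − 1/a) gives v_a = √[μ(2/r₁ − 1/a_t)] = 8.63021 km/s.
First burn Δv₁ = |v_a − v₁| = 3.3213 km/s.
At r₂, v₂ = √(μ/r₂) = 20.12554 km/s.
Transfer-orbit speed at r₂: v_p = √[μ(2/r₂ − 1/a_t)] = 24.47196 km/s.
Second burn Δv₂ = |v₂ − v_p| = 4.3464 km/s.
Δv = Δv₁ + Δv₂ = 3.3213 + 4.3464 = 7.668 km/s.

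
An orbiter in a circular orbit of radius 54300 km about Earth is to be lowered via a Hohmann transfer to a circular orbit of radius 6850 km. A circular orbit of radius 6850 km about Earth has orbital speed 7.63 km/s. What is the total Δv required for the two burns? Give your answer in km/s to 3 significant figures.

From the circular-orbit relation v² = μ/r at r = 6850 km: μ = v²r = (7.63)² × 6850 = 3.98786×10^5 km³/s².
Semi-major axis of the transfer orbit: a_t = (54300 + 6850)/2 = 30575 km.
Circular speed at r₁: v₁ = √(μ/r₁) = √(3.98786×10^5/54300) = 2.710 km/s.
On the transfer ellipse at r₁, vis-viva equation gives v_a = √[μ(2/r₁ − 1/a_t)] = 1.283 km/s.
First burn Δv₁ = |v_a − v₁| = 1.427 km/s.
At r₂, v₂ = √(μ/r₂) = 7.6300 km/s.
Transfer-orbit speed at r₂: v_p = √[μ(2/r₂ − 1/a_t)] = 10.168 km/s.
Second burn Δv₂ = |v₂ − v_p| = 2.538 km/s.
Δv = Δv₁ + Δv₂ = 1.427 + 2.538 = 3.965 km/s.

Δv = 3.97 km/s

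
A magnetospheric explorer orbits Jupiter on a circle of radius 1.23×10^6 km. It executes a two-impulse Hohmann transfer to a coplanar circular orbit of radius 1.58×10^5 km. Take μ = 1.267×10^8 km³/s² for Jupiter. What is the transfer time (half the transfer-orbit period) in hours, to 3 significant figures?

The Hohmann ellipse has a_t = (r₁ + r₂)/2 = 6.940×10^5 km.
Transfer time t = π√(a_t³/μ) = π√((6.940×10^5)³ / 1.267×10^8) = 1.614×10^5 s.
Converting: 1.614×10^5 s ÷ 3600 s/hour = 44.8 hours.

t = 44.8 hours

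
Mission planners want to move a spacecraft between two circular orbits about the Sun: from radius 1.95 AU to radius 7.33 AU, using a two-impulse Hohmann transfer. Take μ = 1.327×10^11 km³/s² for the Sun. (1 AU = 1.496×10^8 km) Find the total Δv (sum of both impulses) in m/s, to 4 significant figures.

In km: r₁ = 1.95 × 1.496×10^8 = 2.9172×10^8 km; r₂ = 7.33 × 1.496×10^8 = 1.096568×10^9 km.
The Hohmann ellipse has a_t = (r₁ + r₂)/2 = 6.94144×10^8 km.
Circular speed at r₁: v₁ = √(μ/r₁) = √(1.327×10^11/2.9172×10^8) = 21.328 km/s.
On the transfer ellipse at r₁, vis-viva gives v_p = √[μ(2/r₁ − 1/a_t)] = 26.807 km/s.
First burn Δv₁ = |v_p − v₁| = 5.479 km/s.
At r₂, v₂ = √(μ/r₂) = 11.00 km/s.
Transfer-orbit speed at r₂: v_a = √[μ(2/r₂ − 1/a_t)] = 7.131 km/s.
Second burn Δv₂ = |v₂ − v_a| = 3.869 km/s.
Δv = Δv₁ + Δv₂ = 5.479 + 3.869 = 9.348 km/s.

Δv = 9348 m/s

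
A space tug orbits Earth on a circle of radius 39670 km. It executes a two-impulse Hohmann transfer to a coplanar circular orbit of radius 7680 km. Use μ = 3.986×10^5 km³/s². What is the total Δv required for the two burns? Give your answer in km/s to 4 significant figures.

Transfer-ellipse semi-major axis a_t = (r₁ + r₂)/2 = (39670 + 7680)/2 = 23675 km.
At r₁ the circular-orbit speed is v₁ = √(μ/r₁) = 3.1698 km/s.
Transfer-orbit speed at r₁ (vis-viva): v_a = √[μ(2/r₁ − 1/a_t)] = 1.8054 km/s.
First burn Δv₁ = |v_a − v₁| = 1.3644 km/s.
Circular speed at r₂: v₂ = √(μ/r₂) = 7.2042 km/s.
Transfer-orbit speed at r₂: v_p = √[μ(2/r₂ − 1/a_t)] = 9.3255 km/s.
Second burn Δv₂ = |v₂ − v_p| = 2.1213 km/s.
Total Δv = Δv₁ + Δv₂ = 3.486 km/s.

Δv = 3.486 km/s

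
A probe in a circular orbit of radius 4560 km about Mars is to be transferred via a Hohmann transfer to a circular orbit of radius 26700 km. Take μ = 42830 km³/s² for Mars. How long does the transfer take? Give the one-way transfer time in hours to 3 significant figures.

The Hohmann ellipse has a_t = (r₁ + r₂)/2 = 15630 km.
Half the transfer-orbit period gives t = π√(a_t³/μ) = 29660 s.
Converting: 29660 s ÷ 3600 s/hour = 8.24 hours.

t = 8.24 hours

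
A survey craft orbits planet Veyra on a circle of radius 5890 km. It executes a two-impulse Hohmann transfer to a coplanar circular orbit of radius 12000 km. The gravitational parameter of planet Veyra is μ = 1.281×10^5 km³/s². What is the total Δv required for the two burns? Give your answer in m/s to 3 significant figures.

Δv = 1350 m/s

The Hohmann ellipse has a_t = (r₁ + r₂)/2 = 8945 km.
At r₁ the circular-orbit speed is v₁ = √(μ/r₁) = 4.664 km/s.
On the transfer ellipse at r₁, v² = μ(2/r − 1/a) gives v_p = √[μ(2/r₁ − 1/a_t)] = 5.402 km/s.
First burn Δv₁ = |v_p − v₁| = 0.7380 km/s.
Circular speed at r₂: v₂ = √(μ/r₂) = 3.267 km/s.
Transfer-orbit speed at r₂: v_a = √[μ(2/r₂ − 1/a_t)] = 2.651 km/s.
Second burn Δv₂ = |v₂ − v_a| = 0.6160 km/s.
Δv = Δv₁ + Δv₂ = 0.7380 + 0.6160 = 1.354 km/s.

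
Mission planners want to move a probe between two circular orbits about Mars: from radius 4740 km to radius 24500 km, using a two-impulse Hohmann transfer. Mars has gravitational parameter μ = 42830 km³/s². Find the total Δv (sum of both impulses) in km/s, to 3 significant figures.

Semi-major axis of the transfer orbit: a_t = (4740 + 24500)/2 = 14620 km.
At r₁ the circular-orbit speed is v₁ = √(μ/r₁) = 3.0060 km/s.
Transfer-orbit speed at r₁ (vis-viva equation): v_p = √[μ(2/r₁ − 1/a_t)] = 3.8913 km/s.
First burn Δv₁ = |v_p − v₁| = 0.8853 km/s.
Circular speed at r₂: v₂ = √(μ/r₂) = 1.32218 km/s.
Transfer-orbit speed at r₂: v_a = √[μ(2/r₂ − 1/a_t)] = 0.752847 km/s.
Second burn Δv₂ = |v₂ − v_a| = 0.5693 km/s.
Total Δv = Δv₁ + Δv₂ = 1.455 km/s.

Δv = 1.45 km/s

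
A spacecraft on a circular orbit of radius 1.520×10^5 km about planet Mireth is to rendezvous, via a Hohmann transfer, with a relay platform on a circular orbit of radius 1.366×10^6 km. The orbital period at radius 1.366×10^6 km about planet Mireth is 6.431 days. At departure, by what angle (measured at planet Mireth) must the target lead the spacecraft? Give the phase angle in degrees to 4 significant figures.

φ = 105.4°

From Kepler's third law T² = 4π²r³/μ at r = 1.366×10^6 km, T = 6.431 days = 6.431 × 86400 s = 5.556384×10^5 s: μ = 4π²r³/T² = 3.25932×10^8 km³/s².
Transfer-ellipse semi-major axis a_t = (r₁ + r₂)/2 = (1.520×10^5 + 1.366×10^6)/2 = 7.590×10^5 km.
Transfer time t = π√(a_t³/μ) = 1.150665×10^5 s.
The target's mean motion on its circular orbit is ω₂ = √(μ/r₂³) = 1.130805×10^-5 rad/s.
Angle swept by the target during transfer: ω₂·t = 1.30118 rad = 74.552°.
Arrival is 180° from departure on the ellipse, so φ = 180° − 74.552° = 105.4°.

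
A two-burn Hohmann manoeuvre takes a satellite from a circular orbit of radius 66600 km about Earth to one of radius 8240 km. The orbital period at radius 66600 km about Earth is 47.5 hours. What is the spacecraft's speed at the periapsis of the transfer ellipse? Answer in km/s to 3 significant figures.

v = 9.28 km/s

From Kepler's third law T² = 4π²r³/μ at r = 66600 km, T = 47.5 hours = 47.5 × 3600 s = 1.710×10^5 s: μ = 4π²r³/T² = 3.98832×10^5 km³/s².
Transfer-ellipse semi-major axis a_t = (r₁ + r₂)/2 = (66600 + 8240)/2 = 37420 km.
The periapsis of the transfer ellipse is at r = 8240 km.
From the vis-viva equation, v = √[μ(2/r − 1/a_t)] = 9.281 km/s.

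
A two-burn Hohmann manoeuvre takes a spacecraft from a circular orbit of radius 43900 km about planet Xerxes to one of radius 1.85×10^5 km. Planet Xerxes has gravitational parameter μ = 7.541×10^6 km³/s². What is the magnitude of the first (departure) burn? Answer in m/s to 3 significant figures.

The Hohmann ellipse has a_t = (r₁ + r₂)/2 = 1.1445×10^5 km.
Circular speed at r = 43900 km: v_c = √(μ/r) = 13.106 km/s.
Vis-viva on the transfer ellipse at r = 43900 km gives v_t = √[μ(2/r − 1/a_t)] = 16.663 km/s.
Δv₁ = |v_t − v_c| = |16.663 − 13.106| = 3.557 km/s.

Δv₁ = 3560 m/s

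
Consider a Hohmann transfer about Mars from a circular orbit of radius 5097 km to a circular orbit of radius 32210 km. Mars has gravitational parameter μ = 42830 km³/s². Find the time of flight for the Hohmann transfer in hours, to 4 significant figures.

t = 10.74 hours

Transfer-ellipse semi-major axis a_t = (r₁ + r₂)/2 = (5097 + 32210)/2 = 18653.5 km.
Half the transfer-orbit period gives t = π√(a_t³/μ) = 38670 s.
Converting: 38670 s ÷ 3600 s/hour = 10.74 hours.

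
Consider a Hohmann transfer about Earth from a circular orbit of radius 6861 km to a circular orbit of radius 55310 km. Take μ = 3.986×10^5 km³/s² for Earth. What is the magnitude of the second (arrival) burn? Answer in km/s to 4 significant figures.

The Hohmann ellipse has a_t = (r₁ + r₂)/2 = 31085.5 km.
Circular speed at r = 55310 km: v_c = √(μ/r) = 2.6845 km/s.
Transfer-orbit speed at the same r (vis-viva, a = a_t): v_t = √[μ(2/r − 1/a_t)] = 1.2612 km/s.
Δv₂ = |v_t − v_c| = |1.2612 − 2.6845| = 1.423 km/s.

Δv₂ = 1.423 km/s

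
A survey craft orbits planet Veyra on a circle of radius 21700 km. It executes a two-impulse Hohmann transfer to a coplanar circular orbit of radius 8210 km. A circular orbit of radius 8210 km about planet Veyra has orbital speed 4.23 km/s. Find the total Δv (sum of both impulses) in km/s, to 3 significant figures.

From the circular-orbit relation v² = μ/r at r = 8210 km: μ = v²r = (4.23)² × 8210 = 1.46901×10^5 km³/s².
Semi-major axis of the transfer orbit: a_t = (21700 + 8210)/2 = 14955 km.
Circular speed at r₁: v₁ = √(μ/r₁) = √(1.46901×10^5/21700) = 2.60185 km/s.
On the transfer ellipse at r₁, vis-viva gives v_a = √[μ(2/r₁ − 1/a_t)] = 1.92779 km/s.
First burn Δv₁ = |v_a − v₁| = 0.67406 km/s.
Circular speed at r₂: v₂ = √(μ/r₂) = 4.23000 km/s.
Transfer-orbit speed at r₂: v_p = √[μ(2/r₂ − 1/a_t)] = 5.09539 km/s.
Second burn Δv₂ = |v₂ − v_p| = 0.86539 km/s.
Total Δv = Δv₁ + Δv₂ = 1.539 km/s.

Δv = 1.54 km/s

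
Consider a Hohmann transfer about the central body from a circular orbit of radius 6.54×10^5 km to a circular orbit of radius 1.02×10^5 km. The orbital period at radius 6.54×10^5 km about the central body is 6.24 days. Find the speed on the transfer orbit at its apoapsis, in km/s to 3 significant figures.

v = 3.96 km/s

From Kepler's third law T² = 4π²r³/μ at r = 6.54×10^5 km, T = 6.24 days = 6.24 × 86400 s = 5.39136×10^5 s: μ = 4π²r³/T² = 3.79924×10^7 km³/s².
Semi-major axis of the transfer orbit: a_t = (6.540×10^5 + 1.020×10^5)/2 = 3.780×10^5 km.
At apoapsis, r = 6.540×10^5 km.
From the vis-viva equation, v = √[μ(2/r − 1/a_t)] = 3.959 km/s.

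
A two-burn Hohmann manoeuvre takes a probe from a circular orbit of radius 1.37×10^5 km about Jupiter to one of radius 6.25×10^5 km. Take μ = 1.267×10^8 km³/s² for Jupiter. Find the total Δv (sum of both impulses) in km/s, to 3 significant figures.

Semi-major axis of the transfer orbit: a_t = (1.370×10^5 + 6.250×10^5)/2 = 3.810×10^5 km.
At r₁ the circular-orbit speed is v₁ = √(μ/r₁) = 30.411 km/s.
Transfer-orbit speed at r₁ (vis-viva): v_p = √[μ(2/r₁ − 1/a_t)] = 38.950 km/s.
First burn Δv₁ = |v_p − v₁| = 8.539 km/s.
At r₂, v₂ = √(μ/r₂) = 14.238 km/s.
Transfer-orbit speed at r₂: v_a = √[μ(2/r₂ − 1/a_t)] = 8.5378 km/s.
Second burn Δv₂ = |v₂ − v_a| = 5.700 km/s.
Total Δv = Δv₁ + Δv₂ = 14.24 km/s.

Δv = 14.2 km/s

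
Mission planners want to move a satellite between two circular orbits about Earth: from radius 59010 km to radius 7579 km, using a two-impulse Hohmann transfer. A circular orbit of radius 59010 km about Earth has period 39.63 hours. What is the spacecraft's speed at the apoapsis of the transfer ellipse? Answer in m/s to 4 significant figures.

From Kepler's third law T² = 4π²r³/μ at r = 59010 km, T = 39.63 hours = 39.63 × 3600 s = 1.42668×10^5 s: μ = 4π²r³/T² = 3.98551×10^5 km³/s².
Semi-major axis of the transfer orbit: a_t = (59010 + 7579)/2 = 33294.5 km.
The apoapsis of the transfer ellipse is at r = 59010 km.
From the vis-viva equation, v = √[μ(2/r − 1/a_t)] = 1.240 km/s.

v = 1240 m/s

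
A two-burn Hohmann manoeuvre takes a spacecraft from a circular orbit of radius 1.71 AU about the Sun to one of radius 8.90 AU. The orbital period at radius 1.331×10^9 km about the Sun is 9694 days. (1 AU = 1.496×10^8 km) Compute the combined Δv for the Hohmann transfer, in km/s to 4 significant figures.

Δv = 11.04 km/s

From Kepler's third law T² = 4π²r³/μ at r = 1.331×10^9 km, T = 9694 days = 9694 × 86400 s = 8.375616×10^8 s: μ = 4π²r³/T² = 1.32697×10^11 km³/s².
In km: r₁ = 1.71 × 1.496×10^8 = 2.55816×10^8 km; r₂ = 8.90 × 1.496×10^8 = 1.33144×10^9 km.
Semi-major axis of the transfer orbit: a_t = (2.55816×10^8 + 1.33144×10^9)/2 = 7.93628×10^8 km.
Circular speed at r₁: v₁ = √(μ/r₁) = √(1.32697×10^11/2.55816×10^8) = 22.7754 km/s.
On the transfer ellipse at r₁, vis-viva gives v_p = √[μ(2/r₁ − 1/a_t)] = 29.4998 km/s.
First burn Δv₁ = |v_p − v₁| = 6.724 km/s.
Circular speed at r₂: v₂ = √(μ/r₂) = 9.983 km/s.
Transfer-orbit speed at r₂: v_a = √[μ(2/r₂ − 1/a_t)] = 5.668 km/s.
Second burn Δv₂ = |v₂ − v_a| = 4.315 km/s.
Δv = Δv₁ + Δv₂ = 6.724 + 4.315 = 11.04 km/s.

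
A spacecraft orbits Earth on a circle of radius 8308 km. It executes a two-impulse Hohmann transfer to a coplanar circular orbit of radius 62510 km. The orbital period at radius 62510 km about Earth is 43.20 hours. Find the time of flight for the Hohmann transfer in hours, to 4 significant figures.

From Kepler's third law T² = 4π²r³/μ at r = 62510 km, T = 43.20 hours = 43.20 × 3600 s = 1.5552×10^5 s: μ = 4π²r³/T² = 3.98690×10^5 km³/s².
Transfer-ellipse semi-major axis a_t = (r₁ + r₂)/2 = (8308 + 62510)/2 = 35409 km.
Half the transfer-orbit period gives t = π√(a_t³/μ) = 33151 s.
Converting: 33151 s ÷ 3600 s/hour = 9.209 hours.

t = 9.209 hours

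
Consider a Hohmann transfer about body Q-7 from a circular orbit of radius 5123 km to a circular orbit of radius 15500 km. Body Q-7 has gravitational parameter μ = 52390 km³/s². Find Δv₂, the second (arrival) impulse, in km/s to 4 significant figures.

Transfer-ellipse semi-major axis a_t = (r₁ + r₂)/2 = (5123 + 15500)/2 = 10311.5 km.
On the circular orbit at r = 15500 km, v_c = √(μ/r) = 1.8385 km/s.
Vis-viva on the transfer ellipse at r = 15500 km gives v_t = √[μ(2/r − 1/a_t)] = 1.2959 km/s.
Δv₂ = |v_t − v_c| = |1.2959 − 1.8385| = 0.5426 km/s.

Δv₂ = 0.5426 km/s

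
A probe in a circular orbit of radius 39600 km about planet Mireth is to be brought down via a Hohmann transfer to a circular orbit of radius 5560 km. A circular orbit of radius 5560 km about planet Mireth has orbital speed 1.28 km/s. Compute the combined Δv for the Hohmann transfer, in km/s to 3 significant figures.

Δv = 0.657 km/s

From the circular-orbit relation v² = μ/r at r = 5560 km: μ = v²r = (1.28)² × 5560 = 9109.50 km³/s².
Transfer-ellipse semi-major axis a_t = (r₁ + r₂)/2 = (39600 + 5560)/2 = 22580 km.
At r₁ the circular-orbit speed is v₁ = √(μ/r₁) = 0.4796 km/s.
Transfer-orbit speed at r₁ (vis-viva equation): v_a = √[μ(2/r₁ − 1/a_t)] = 0.2380 km/s.
First burn Δv₁ = |v_a − v₁| = 0.2416 km/s.
Circular speed at r₂: v₂ = √(μ/r₂) = 1.2800 km/s.
Transfer-orbit speed at r₂: v_p = √[μ(2/r₂ − 1/a_t)] = 1.6951 km/s.
Second burn Δv₂ = |v₂ − v_p| = 0.4151 km/s.
Total Δv = Δv₁ + Δv₂ = 0.6567 km/s.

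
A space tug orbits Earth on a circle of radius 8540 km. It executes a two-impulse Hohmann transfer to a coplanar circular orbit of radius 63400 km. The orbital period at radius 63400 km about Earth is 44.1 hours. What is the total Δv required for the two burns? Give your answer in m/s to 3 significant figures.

From Kepler's third law T² = 4π²r³/μ at r = 63400 km, T = 44.1 hours = 44.1 × 3600 s = 1.5876×10^5 s: μ = 4π²r³/T² = 3.99158×10^5 km³/s².
Transfer-ellipse semi-major axis a_t = (r₁ + r₂)/2 = (8540 + 63400)/2 = 35970 km.
Circular speed at r₁: v₁ = √(μ/r₁) = √(3.99158×10^5/8540) = 6.8367 km/s.
On the transfer ellipse at r₁, v² = μ(2/r − 1/a) gives v_p = √[μ(2/r₁ − 1/a_t)] = 9.0765 km/s.
First burn Δv₁ = |v_p − v₁| = 2.2398 km/s.
Circular speed at r₂: v₂ = √(μ/r₂) = 2.5092 km/s.
Transfer-orbit speed at r₂: v_a = √[μ(2/r₂ − 1/a_t)] = 1.2226 km/s.
Second burn Δv₂ = |v₂ − v_a| = 1.2866 km/s.
Δv = Δv₁ + Δv₂ = 2.2398 + 1.2866 = 3.526 km/s.

Δv = 3530 m/s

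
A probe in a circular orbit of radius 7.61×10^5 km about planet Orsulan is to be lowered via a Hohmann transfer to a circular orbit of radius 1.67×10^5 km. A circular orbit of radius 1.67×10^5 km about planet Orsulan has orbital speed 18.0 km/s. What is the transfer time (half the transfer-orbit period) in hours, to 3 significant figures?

From the circular-orbit relation v² = μ/r at r = 1.67×10^5 km: μ = v²r = (18.0)² × 1.67×10^5 = 5.41080×10^7 km³/s².
Transfer-ellipse semi-major axis a_t = (r₁ + r₂)/2 = (7.610×10^5 + 1.670×10^5)/2 = 4.640×10^5 km.
By Kepler's third law the transfer-orbit period is T = 2π√(a_t³/μ), so t = T/2 = 1.350×10^5 s.
Converting: 1.350×10^5 s ÷ 3600 s/hour = 37.5 hours.

t = 37.5 hours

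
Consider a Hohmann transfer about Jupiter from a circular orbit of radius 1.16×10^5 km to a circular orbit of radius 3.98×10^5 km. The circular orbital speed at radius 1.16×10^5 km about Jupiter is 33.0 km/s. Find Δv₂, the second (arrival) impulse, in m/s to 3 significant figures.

Δv₂ = 5850 m/s

From the circular-orbit relation v² = μ/r at r = 1.16×10^5 km: μ = v²r = (33.0)² × 1.16×10^5 = 1.26324×10^8 km³/s².
The Hohmann ellipse has a_t = (r₁ + r₂)/2 = 2.570×10^5 km.
On the circular orbit at r = 3.980×10^5 km, v_c = √(μ/r) = 17.8156 km/s.
Transfer-orbit speed at the same r (vis-viva, a = a_t): v_t = √[μ(2/r − 1/a_t)] = 11.9692 km/s.
Δv₂ = |v_t − v_c| = |11.9692 − 17.8156| = 5.846 km/s.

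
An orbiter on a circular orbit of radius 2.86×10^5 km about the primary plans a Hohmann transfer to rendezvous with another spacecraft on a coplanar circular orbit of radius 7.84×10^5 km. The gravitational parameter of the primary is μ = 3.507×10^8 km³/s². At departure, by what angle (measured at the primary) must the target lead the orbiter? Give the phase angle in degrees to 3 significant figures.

φ = 78.5°

Semi-major axis of the transfer orbit: a_t = (2.860×10^5 + 7.840×10^5)/2 = 5.350×10^5 km.
The half-period of the transfer ellipse is t = π√(a_t³/μ) = 65650 s.
The target's mean motion on its circular orbit is ω₂ = √(μ/r₂³) = 2.698×10^-5 rad/s.
Angle swept by the target during transfer: ω₂·t = 1.771 rad = 101.5°.
Arrival is 180° from departure on the ellipse, so φ = 180° − 101.5° = 78.5°.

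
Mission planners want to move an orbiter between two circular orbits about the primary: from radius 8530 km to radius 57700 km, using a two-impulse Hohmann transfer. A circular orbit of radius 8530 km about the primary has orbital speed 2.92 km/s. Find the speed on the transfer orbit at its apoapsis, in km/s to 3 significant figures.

v = 0.570 km/s

From the circular-orbit relation v² = μ/r at r = 8530 km: μ = v²r = (2.92)² × 8530 = 72730.2 km³/s².
Transfer-ellipse semi-major axis a_t = (r₁ + r₂)/2 = (8530 + 57700)/2 = 33115 km.
The apoapsis of the transfer ellipse is at r = 57700 km.
From the vis-viva equation, v = √[μ(2/r − 1/a_t)] = 0.5698 km/s.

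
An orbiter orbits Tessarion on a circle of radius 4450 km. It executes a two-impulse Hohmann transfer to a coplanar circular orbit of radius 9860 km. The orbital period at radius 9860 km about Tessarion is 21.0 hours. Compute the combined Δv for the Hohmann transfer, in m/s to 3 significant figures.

From Kepler's third law T² = 4π²r³/μ at r = 9860 km, T = 21.0 hours = 21.0 × 3600 s = 75600 s: μ = 4π²r³/T² = 6621.36 km³/s².
The Hohmann ellipse has a_t = (r₁ + r₂)/2 = 7155 km.
At r₁ the circular-orbit speed is v₁ = √(μ/r₁) = 1.2198 km/s.
Transfer-orbit speed at r₁ (vis-viva): v_p = √[μ(2/r₁ − 1/a_t)] = 1.4319 km/s.
First burn Δv₁ = |v_p − v₁| = 0.2121 km/s.
At r₂, v₂ = √(μ/r₂) = 0.8195 km/s.
Transfer-orbit speed at r₂: v_a = √[μ(2/r₂ − 1/a_t)] = 0.6463 km/s.
Second burn Δv₂ = |v₂ − v_a| = 0.1732 km/s.
Total Δv = Δv₁ + Δv₂ = 0.3853 km/s.

Δv = 385 m/s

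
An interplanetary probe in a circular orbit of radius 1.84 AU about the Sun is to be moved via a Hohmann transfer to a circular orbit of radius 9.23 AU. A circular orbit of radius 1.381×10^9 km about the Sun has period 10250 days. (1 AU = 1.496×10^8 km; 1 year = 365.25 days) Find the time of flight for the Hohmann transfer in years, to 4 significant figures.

t = 6.515 years

From Kepler's third law T² = 4π²r³/μ at r = 1.381×10^9 km, T = 10250 days = 10250 × 86400 s = 8.856×10^8 s: μ = 4π²r³/T² = 1.32576×10^11 km³/s².
In km: r₁ = 1.84 × 1.496×10^8 = 2.75264×10^8 km; r₂ = 9.23 × 1.496×10^8 = 1.380808×10^9 km.
Transfer-ellipse semi-major axis a_t = (r₁ + r₂)/2 = (2.75264×10^8 + 1.380808×10^9)/2 = 8.28036×10^8 km.
Half the transfer-orbit period gives t = π√(a_t³/μ) = 2.056×10^8 s.
Converting: 2.056×10^8 s ÷ 3.15576×10^7 s/year (365.25 × 86400) = 6.515 years.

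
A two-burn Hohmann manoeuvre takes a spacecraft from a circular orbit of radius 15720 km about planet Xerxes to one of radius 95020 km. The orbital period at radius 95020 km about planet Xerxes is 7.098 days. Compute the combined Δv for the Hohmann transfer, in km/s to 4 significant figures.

From Kepler's third law T² = 4π²r³/μ at r = 95020 km, T = 7.098 days = 7.098 × 86400 s = 6.132672×10^5 s: μ = 4π²r³/T² = 90054.5 km³/s².
Semi-major axis of the transfer orbit: a_t = (15720 + 95020)/2 = 55370 km.
Circular speed at r₁: v₁ = √(μ/r₁) = √(90054.5/15720) = 2.393 km/s.
On the transfer ellipse at r₁, vis-viva gives v_p = √[μ(2/r₁ − 1/a_t)] = 3.135 km/s.
First burn Δv₁ = |v_p − v₁| = 0.7420 km/s.
Circular speed at r₂: v₂ = √(μ/r₂) = 0.9735 km/s.
Transfer-orbit speed at r₂: v_a = √[μ(2/r₂ − 1/a_t)] = 0.5187 km/s.
Second burn Δv₂ = |v₂ − v_a| = 0.4548 km/s.
Total Δv = Δv₁ + Δv₂ = 1.197 km/s.

Δv = 1.197 km/s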